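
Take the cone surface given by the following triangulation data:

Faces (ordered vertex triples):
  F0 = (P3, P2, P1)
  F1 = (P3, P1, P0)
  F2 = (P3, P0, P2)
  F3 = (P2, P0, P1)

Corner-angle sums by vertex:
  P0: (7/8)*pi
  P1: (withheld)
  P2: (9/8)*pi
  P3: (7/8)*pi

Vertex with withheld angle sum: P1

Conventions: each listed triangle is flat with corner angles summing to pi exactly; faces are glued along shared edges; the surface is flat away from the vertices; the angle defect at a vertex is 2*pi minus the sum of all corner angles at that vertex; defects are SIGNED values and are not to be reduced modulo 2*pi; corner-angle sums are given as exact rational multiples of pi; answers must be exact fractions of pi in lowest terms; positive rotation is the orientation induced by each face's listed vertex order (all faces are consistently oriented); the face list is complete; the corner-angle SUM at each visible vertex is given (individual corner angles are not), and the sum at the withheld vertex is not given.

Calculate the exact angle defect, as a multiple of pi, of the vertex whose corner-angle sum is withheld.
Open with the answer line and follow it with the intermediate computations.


Answer: defect(P1) = (7/8)*pi

V = 4, E = 6, F = 4; chi = V - E + F = 2
Gauss-Bonnet: total defect = 2*pi*chi = 4*pi; visible defects sum to (25/8)*pi


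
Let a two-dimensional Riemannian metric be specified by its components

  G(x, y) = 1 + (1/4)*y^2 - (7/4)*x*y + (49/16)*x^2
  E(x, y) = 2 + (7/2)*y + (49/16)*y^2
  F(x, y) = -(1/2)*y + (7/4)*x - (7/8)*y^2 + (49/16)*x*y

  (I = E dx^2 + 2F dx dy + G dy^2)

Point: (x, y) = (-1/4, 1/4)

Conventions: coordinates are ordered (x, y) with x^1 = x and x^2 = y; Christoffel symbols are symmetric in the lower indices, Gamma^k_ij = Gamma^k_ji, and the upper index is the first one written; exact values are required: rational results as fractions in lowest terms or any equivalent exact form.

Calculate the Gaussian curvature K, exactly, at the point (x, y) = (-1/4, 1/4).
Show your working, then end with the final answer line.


E = 785/256, F = -207/256, G = 337/256, EG - F^2 = 433/128 at the point
E_x = 0, E_y = 161/32, F_x = 161/64, F_y = -109/64, G_x = -63/32, G_y = 9/16
E_yy = 49/8, F_xy = 49/16, G_xx = 49/8
The intrinsic route: Brioschi's K = (det M1 - det M2)/(EG - F^2)^2.
M1 = [[-E_yy/2 + F_xy - G_xx/2, E_x/2, F_x - E_y/2], [F_y - G_x/2, E, F], [G_y/2, F, G]] = [[-49/16, 0, 0], [-23/32, 785/256, -207/256], [9/32, -207/256, 337/256]]; det M1 = -21217/2048
M2 = [[0, E_y/2, G_x/2], [E_y/2, E, F], [G_x/2, F, G]] = [[0, 161/64, -63/64], [161/64, 785/256, -207/256], [-63/64, -207/256, 337/256]]; det M2 = -14945/2048
det M1 - det M2 = -49/16; K = -49/16 / (433/128)^2 = -50176/187489

Answer: K = -50176/187489


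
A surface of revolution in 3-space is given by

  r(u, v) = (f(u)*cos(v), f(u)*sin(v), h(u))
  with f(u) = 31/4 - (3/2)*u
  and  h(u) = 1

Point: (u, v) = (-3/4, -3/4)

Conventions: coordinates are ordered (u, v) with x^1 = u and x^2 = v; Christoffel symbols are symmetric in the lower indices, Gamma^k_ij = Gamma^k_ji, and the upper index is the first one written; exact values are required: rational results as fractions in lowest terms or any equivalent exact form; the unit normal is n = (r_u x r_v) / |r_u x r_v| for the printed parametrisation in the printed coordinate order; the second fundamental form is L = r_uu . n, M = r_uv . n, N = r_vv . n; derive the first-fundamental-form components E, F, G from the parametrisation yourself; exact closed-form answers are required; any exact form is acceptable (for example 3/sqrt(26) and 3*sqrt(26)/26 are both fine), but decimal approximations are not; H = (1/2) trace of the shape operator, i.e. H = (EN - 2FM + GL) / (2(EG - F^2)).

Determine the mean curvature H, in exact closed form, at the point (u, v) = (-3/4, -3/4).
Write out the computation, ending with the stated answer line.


f = 71/8, f' = -3/2, f'' = 0, h' = 0, h'' = 0
E = 9/4, F = 0, G = 5041/64; answer radicand W^2 = 9/4
unnormalised second-form numerators: l = 0, m = 0, n = 0; L = l/sqrt(9/4), and similarly M = m/sqrt(W^2), N = n/sqrt(W^2)
H = (E*n - 2*F*m + G*l) / (2*(EG - F^2)*sqrt(W^2)); E*n - 2*F*m + G*l = 0, EG - F^2 = 45369/256, so H = (0)/sqrt(9/4)

Answer: H = 0


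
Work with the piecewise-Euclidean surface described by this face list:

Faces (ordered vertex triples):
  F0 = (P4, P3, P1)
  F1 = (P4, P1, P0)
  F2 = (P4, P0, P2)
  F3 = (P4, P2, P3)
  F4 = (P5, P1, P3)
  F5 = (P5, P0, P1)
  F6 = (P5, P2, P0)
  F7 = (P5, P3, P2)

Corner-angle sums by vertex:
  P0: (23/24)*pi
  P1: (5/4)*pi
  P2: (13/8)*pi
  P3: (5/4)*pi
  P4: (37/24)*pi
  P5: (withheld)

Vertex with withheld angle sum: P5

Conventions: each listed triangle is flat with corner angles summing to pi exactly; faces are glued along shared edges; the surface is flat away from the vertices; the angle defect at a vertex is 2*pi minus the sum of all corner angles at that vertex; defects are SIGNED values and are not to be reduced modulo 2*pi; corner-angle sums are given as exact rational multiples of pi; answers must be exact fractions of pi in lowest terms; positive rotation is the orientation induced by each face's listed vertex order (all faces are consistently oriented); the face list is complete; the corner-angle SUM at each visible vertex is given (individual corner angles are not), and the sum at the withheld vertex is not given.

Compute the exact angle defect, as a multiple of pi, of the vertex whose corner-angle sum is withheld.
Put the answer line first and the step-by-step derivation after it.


Answer: defect(P5) = (5/8)*pi

V = 6, E = 12, F = 8; chi = V - E + F = 2
Gauss-Bonnet: total defect = 2*pi*chi = 4*pi; visible defects sum to (27/8)*pi


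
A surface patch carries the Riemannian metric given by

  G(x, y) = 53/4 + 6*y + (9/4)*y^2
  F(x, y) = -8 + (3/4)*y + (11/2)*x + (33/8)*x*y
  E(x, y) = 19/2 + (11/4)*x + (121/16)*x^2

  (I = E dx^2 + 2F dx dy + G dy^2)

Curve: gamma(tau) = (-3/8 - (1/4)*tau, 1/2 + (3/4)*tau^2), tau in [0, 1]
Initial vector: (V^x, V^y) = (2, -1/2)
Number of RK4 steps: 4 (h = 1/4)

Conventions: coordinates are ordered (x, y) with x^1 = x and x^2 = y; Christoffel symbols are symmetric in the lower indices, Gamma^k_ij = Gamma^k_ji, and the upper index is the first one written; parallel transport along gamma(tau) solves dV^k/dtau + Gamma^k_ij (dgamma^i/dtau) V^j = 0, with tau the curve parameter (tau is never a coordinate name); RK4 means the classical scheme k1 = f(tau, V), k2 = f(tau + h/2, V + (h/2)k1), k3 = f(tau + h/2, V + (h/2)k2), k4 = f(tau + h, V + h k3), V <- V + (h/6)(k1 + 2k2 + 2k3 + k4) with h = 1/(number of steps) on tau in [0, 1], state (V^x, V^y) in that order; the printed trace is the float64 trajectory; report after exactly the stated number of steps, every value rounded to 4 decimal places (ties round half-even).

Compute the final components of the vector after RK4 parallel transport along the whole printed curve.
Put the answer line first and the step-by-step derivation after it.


Answer: V^x = 2.6293, V^y = 0.1606

gamma'(tau) = (-1/4, (3/2)*tau); f(tau, V)^k = -Gamma^k_ij(gamma(tau)) gamma'^i(tau) V^j; h = 1/4; intermediate values shown to 6 dp
curve data and Christoffel symbols at the stage parameters:
  tau = 0.000000: gamma = (-0.375000, 0.500000), gamma' = (-0.250000, 0.000000); Gamma_xxx = 1.073176, Gamma_xxy = 0.000000, Gamma_xyy = 0.585369, Gamma_yxx = 1.117557, Gamma_yxy = 0.000000, Gamma_yyy = 0.609577
  tau = 0.125000: gamma = (-0.406250, 0.511719), gamma' = (-0.250000, 0.187500); Gamma_xxx = 1.095613, Gamma_xxy = 0.000000, Gamma_xyy = 0.597607, Gamma_yxx = 1.143902, Gamma_yxy = 0.000000, Gamma_yyy = 0.623946
  tau = 0.250000: gamma = (-0.437500, 0.546875), gamma' = (-0.250000, 0.375000); Gamma_xxx = 1.104218, Gamma_xxy = 0.000000, Gamma_xyy = 0.602301, Gamma_yxx = 1.155739, Gamma_yxy = 0.000000, Gamma_yyy = 0.630403
  tau = 0.375000: gamma = (-0.468750, 0.605469), gamma' = (-0.250000, 0.562500); Gamma_xxx = 1.098559, Gamma_xxy = 0.000000, Gamma_xyy = 0.599214, Gamma_yxx = 1.152356, Gamma_yxy = 0.000000, Gamma_yyy = 0.628558
  tau = 0.500000: gamma = (-0.500000, 0.687500), gamma' = (-0.250000, 0.750000); Gamma_xxx = 1.079145, Gamma_xxy = 0.000000, Gamma_xyy = 0.588625, Gamma_yxx = 1.134069, Gamma_yxy = 0.000000, Gamma_yyy = 0.618583
  tau = 0.625000: gamma = (-0.531250, 0.792969), gamma' = (-0.250000, 0.937500); Gamma_xxx = 1.047318, Gamma_xxy = 0.000000, Gamma_xyy = 0.571264, Gamma_yxx = 1.102156, Gamma_yxy = 0.000000, Gamma_yyy = 0.601176
  tau = 0.750000: gamma = (-0.562500, 0.921875), gamma' = (-0.250000, 1.125000); Gamma_xxx = 1.005069, Gamma_xxy = 0.000000, Gamma_xyy = 0.548219, Gamma_yxx = 1.058679, Gamma_yxy = 0.000000, Gamma_yyy = 0.577461
  tau = 0.875000: gamma = (-0.593750, 1.074219), gamma' = (-0.250000, 1.312500); Gamma_xxx = 0.954807, Gamma_xxy = 0.000000, Gamma_xyy = 0.520804, Gamma_yxx = 1.006227, Gamma_yxy = 0.000000, Gamma_yyy = 0.548851
  tau = 1.000000: gamma = (-0.625000, 1.250000), gamma' = (-0.250000, 1.500000); Gamma_xxx = 0.899092, Gamma_xxy = 0.000000, Gamma_xyy = 0.490414, Gamma_yxx = 0.947603, Gamma_yxy = 0.000000, Gamma_yyy = 0.516874
step 0: V^x = 2.0000, V^y = -0.5000
step 1: k1 = (0.536588, 0.558778), k2 = (0.614378, 0.641456), k3 = (0.615883, 0.643027), k4 = (0.671236, 0.702554); V <- V + (h/6)(k1 + 2k2 + 2k3 + k4): V^x = 2.1528, V^y = -0.3404
step 2: k1 = (0.671188, 0.702504), k2 = (0.699438, 0.733689), k3 = (0.699093, 0.733328), k4 = (0.697303, 0.732793); V <- V + (h/6)(k1 + 2k2 + 2k3 + k4): V^x = 2.3264, V^y = -0.1583
step 3: k1 = (0.697540, 0.733042), k2 = (0.667684, 0.702645), k3 = (0.668742, 0.703758), k4 = (0.615710, 0.648552); V <- V + (h/6)(k1 + 2k2 + 2k3 + k4): V^x = 2.4925, V^y = 0.0164
step 4: k1 = (0.616158, 0.649023), k2 = (0.546671, 0.576111), k3 = (0.550828, 0.580491), k4 = (0.472367, 0.497854); V <- V + (h/6)(k1 + 2k2 + 2k3 + k4): V^x = 2.6293, V^y = 0.1606


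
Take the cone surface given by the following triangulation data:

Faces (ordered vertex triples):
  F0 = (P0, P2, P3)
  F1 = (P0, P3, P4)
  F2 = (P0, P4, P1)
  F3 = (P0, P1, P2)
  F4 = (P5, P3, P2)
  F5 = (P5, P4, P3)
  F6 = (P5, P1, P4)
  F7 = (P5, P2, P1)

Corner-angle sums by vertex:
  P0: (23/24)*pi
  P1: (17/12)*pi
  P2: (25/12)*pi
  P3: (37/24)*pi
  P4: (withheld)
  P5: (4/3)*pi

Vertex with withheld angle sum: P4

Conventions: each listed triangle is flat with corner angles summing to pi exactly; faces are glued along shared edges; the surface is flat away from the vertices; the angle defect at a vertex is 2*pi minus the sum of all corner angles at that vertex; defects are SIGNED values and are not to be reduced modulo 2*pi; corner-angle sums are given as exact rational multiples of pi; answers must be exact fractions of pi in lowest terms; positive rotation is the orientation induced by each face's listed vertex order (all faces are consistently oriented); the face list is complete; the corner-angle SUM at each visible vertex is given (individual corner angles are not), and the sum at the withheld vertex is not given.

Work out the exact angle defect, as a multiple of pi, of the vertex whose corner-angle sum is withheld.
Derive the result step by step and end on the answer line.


V = 6, E = 12, F = 8; chi = V - E + F = 2
Gauss-Bonnet: total defect = 2*pi*chi = 4*pi; visible defects sum to (8/3)*pi

Answer: defect(P4) = (4/3)*pi


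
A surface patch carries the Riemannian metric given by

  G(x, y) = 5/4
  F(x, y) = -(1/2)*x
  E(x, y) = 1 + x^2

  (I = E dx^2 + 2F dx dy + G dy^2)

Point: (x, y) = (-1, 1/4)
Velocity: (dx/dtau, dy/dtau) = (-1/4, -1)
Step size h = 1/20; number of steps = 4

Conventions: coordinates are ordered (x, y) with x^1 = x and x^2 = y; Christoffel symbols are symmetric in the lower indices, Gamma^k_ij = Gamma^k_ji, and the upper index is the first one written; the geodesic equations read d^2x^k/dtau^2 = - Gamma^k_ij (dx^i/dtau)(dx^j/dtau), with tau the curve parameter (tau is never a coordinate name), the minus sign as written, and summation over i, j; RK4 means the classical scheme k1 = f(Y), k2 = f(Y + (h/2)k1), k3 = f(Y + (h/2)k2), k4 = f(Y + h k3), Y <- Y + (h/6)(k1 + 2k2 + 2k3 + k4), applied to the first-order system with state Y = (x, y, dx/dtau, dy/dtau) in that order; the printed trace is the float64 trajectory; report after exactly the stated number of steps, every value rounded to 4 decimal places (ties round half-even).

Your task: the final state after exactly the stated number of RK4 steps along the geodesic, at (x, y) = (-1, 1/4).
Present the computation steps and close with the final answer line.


f(Y) = (dx/dtau, dy/dtau, -Gamma^x_ij Y'^i Y'^j, -Gamma^y_ij Y'^i Y'^j) with the Gammas evaluated at the stage position; h = 0.050000; intermediate values shown to 6 dp
step 0: x = -1.0000, y = 0.2500, dx/dtau = -0.2500, dy/dtau = -1.0000
step 1:
  k1: at (x, y) = (-1.000000, 0.250000), (dx/dtau, dy/dtau) = (-0.250000, -1.000000); Gamma_xxx = -0.444444, Gamma_xxy = 0.000000, Gamma_xyy = 0.000000, Gamma_yxx = -0.222222, Gamma_yxy = 0.000000, Gamma_yyy = 0.000000; k1 = (-0.250000, -1.000000, 0.027778, 0.013889)
  k2: at (x, y) = (-1.006250, 0.225000), (dx/dtau, dy/dtau) = (-0.249306, -0.999653); Gamma_xxx = -0.444744, Gamma_xxy = 0.000000, Gamma_xyy = 0.000000, Gamma_yxx = -0.220991, Gamma_yxy = 0.000000, Gamma_yyy = 0.000000; k2 = (-0.249306, -0.999653, 0.027642, 0.013735)
  k3: at (x, y) = (-1.006233, 0.225009), (dx/dtau, dy/dtau) = (-0.249309, -0.999657); Gamma_xxx = -0.444743, Gamma_xxy = 0.000000, Gamma_xyy = 0.000000, Gamma_yxx = -0.220994, Gamma_yxy = 0.000000, Gamma_yyy = 0.000000; k3 = (-0.249309, -0.999657, 0.027643, 0.013736)
  k4: at (x, y) = (-1.012465, 0.200017), (dx/dtau, dy/dtau) = (-0.248618, -0.999313); Gamma_xxx = -0.445023, Gamma_xxy = 0.000000, Gamma_xyy = 0.000000, Gamma_yxx = -0.219772, Gamma_yxy = 0.000000, Gamma_yyy = 0.000000; k4 = (-0.248618, -0.999313, 0.027507, 0.013584)
  Y <- Y + (h/6)(k1 + 2k2 + 2k3 + k4): x = -1.0125, y = 0.2000, dx/dtau = -0.2486, dy/dtau = -0.9993
step 2:
  k1: at (x, y) = (-1.012465, 0.200017), (dx/dtau, dy/dtau) = (-0.248618, -0.999313); Gamma_xxx = -0.445023, Gamma_xxy = 0.000000, Gamma_xyy = 0.000000, Gamma_yxx = -0.219772, Gamma_yxy = 0.000000, Gamma_yyy = 0.000000; k1 = (-0.248618, -0.999313, 0.027507, 0.013584)
  k2: at (x, y) = (-1.018681, 0.175034), (dx/dtau, dy/dtau) = (-0.247930, -0.998974); Gamma_xxx = -0.445284, Gamma_xxy = 0.000000, Gamma_xyy = 0.000000, Gamma_yxx = -0.218559, Gamma_yxy = 0.000000, Gamma_yyy = 0.000000; k2 = (-0.247930, -0.998974, 0.027371, 0.013435)
  k3: at (x, y) = (-1.018664, 0.175043), (dx/dtau, dy/dtau) = (-0.247934, -0.998977); Gamma_xxx = -0.445283, Gamma_xxy = 0.000000, Gamma_xyy = 0.000000, Gamma_yxx = -0.218562, Gamma_yxy = 0.000000, Gamma_yyy = 0.000000; k3 = (-0.247934, -0.998977, 0.027372, 0.013435)
  k4: at (x, y) = (-1.024862, 0.150068), (dx/dtau, dy/dtau) = (-0.247249, -0.998641); Gamma_xxx = -0.445526, Gamma_xxy = 0.000000, Gamma_xyy = 0.000000, Gamma_yxx = -0.217359, Gamma_yxy = 0.000000, Gamma_yyy = 0.000000; k4 = (-0.247249, -0.998641, 0.027236, 0.013288)
  Y <- Y + (h/6)(k1 + 2k2 + 2k3 + k4): x = -1.0249, y = 0.1501, dx/dtau = -0.2472, dy/dtau = -0.9986
step 3:
  k1: at (x, y) = (-1.024862, 0.150068), (dx/dtau, dy/dtau) = (-0.247249, -0.998641); Gamma_xxx = -0.445526, Gamma_xxy = 0.000000, Gamma_xyy = 0.000000, Gamma_yxx = -0.217359, Gamma_yxy = 0.000000, Gamma_yyy = 0.000000; k1 = (-0.247249, -0.998641, 0.027236, 0.013288)
  k2: at (x, y) = (-1.031043, 0.125102), (dx/dtau, dy/dtau) = (-0.246568, -0.998309); Gamma_xxx = -0.445750, Gamma_xxy = 0.000000, Gamma_xyy = 0.000000, Gamma_yxx = -0.216165, Gamma_yxy = 0.000000, Gamma_yyy = 0.000000; k2 = (-0.246568, -0.998309, 0.027100, 0.013142)
  k3: at (x, y) = (-1.031026, 0.125111), (dx/dtau, dy/dtau) = (-0.246572, -0.998313); Gamma_xxx = -0.445750, Gamma_xxy = 0.000000, Gamma_xyy = 0.000000, Gamma_yxx = -0.216168, Gamma_yxy = 0.000000, Gamma_yyy = 0.000000; k3 = (-0.246572, -0.998313, 0.027101, 0.013143)
  k4: at (x, y) = (-1.037191, 0.100153), (dx/dtau, dy/dtau) = (-0.245894, -0.997984); Gamma_xxx = -0.445957, Gamma_xxy = 0.000000, Gamma_xyy = 0.000000, Gamma_yxx = -0.214983, Gamma_yxy = 0.000000, Gamma_yyy = 0.000000; k4 = (-0.245894, -0.997984, 0.026964, 0.012999)
  Y <- Y + (h/6)(k1 + 2k2 + 2k3 + k4): x = -1.0372, y = 0.1002, dx/dtau = -0.2459, dy/dtau = -0.9980
step 4:
  k1: at (x, y) = (-1.037191, 0.100153), (dx/dtau, dy/dtau) = (-0.245894, -0.997984); Gamma_xxx = -0.445957, Gamma_xxy = 0.000000, Gamma_xyy = 0.000000, Gamma_yxx = -0.214983, Gamma_yxy = 0.000000, Gamma_yyy = 0.000000; k1 = (-0.245894, -0.997984, 0.026964, 0.012999)
  k2: at (x, y) = (-1.043338, 0.075203), (dx/dtau, dy/dtau) = (-0.245220, -0.997659); Gamma_xxx = -0.446147, Gamma_xxy = 0.000000, Gamma_xyy = 0.000000, Gamma_yxx = -0.213807, Gamma_yxy = 0.000000, Gamma_yyy = 0.000000; k2 = (-0.245220, -0.997659, 0.026828, 0.012857)
  k3: at (x, y) = (-1.043321, 0.075211), (dx/dtau, dy/dtau) = (-0.245224, -0.997663); Gamma_xxx = -0.446146, Gamma_xxy = 0.000000, Gamma_xyy = 0.000000, Gamma_yxx = -0.213811, Gamma_yxy = 0.000000, Gamma_yyy = 0.000000; k3 = (-0.245224, -0.997663, 0.026829, 0.012857)
  k4: at (x, y) = (-1.049452, 0.050270), (dx/dtau, dy/dtau) = (-0.244553, -0.997341); Gamma_xxx = -0.446319, Gamma_xxy = 0.000000, Gamma_xyy = 0.000000, Gamma_yxx = -0.212644, Gamma_yxy = 0.000000, Gamma_yyy = 0.000000; k4 = (-0.244553, -0.997341, 0.026693, 0.012717)
  Y <- Y + (h/6)(k1 + 2k2 + 2k3 + k4): x = -1.0495, y = 0.0503, dx/dtau = -0.2446, dy/dtau = -0.9973

Answer: x = -1.0495, y = 0.0503, dx/dtau = -0.2446, dy/dtau = -0.9973


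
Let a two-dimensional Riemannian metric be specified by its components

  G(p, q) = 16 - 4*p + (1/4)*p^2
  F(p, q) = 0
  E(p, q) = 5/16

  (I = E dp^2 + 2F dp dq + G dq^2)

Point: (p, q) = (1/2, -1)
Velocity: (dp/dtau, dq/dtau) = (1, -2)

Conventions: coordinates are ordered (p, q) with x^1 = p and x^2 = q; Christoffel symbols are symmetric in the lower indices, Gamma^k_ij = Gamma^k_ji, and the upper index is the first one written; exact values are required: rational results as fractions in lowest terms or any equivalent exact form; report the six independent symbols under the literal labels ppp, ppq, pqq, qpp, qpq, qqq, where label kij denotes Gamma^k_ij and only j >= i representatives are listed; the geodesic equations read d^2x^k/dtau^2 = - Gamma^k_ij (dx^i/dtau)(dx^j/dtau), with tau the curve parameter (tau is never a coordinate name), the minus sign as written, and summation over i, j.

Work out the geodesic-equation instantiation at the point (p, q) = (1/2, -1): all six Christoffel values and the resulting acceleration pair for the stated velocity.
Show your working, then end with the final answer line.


E = 5/16, F = 0, G = 225/16 at the point
E_p = 0, E_q = 0, F_p = 0, F_q = 0, G_p = -15/4, G_q = 0
EG - F^2 = 1125/256;  g^inv = (256/1125) * [[225/16, 0], [0, 5/16]]
first-kind symbols [ij,l] = (1/2)(d_i g_jl + d_j g_il - d_l g_ij): [pp,p] = E_p/2 = 0, [pp,q] = F_p - E_q/2 = 0, [pq,p] = E_q/2 = 0, [pq,q] = G_p/2 = -15/8, [qq,p] = F_q - G_p/2 = 15/8, [qq,q] = G_q/2 = 0
Gamma^p_ij = (G*[ij,p] - F*[ij,q])/(EG - F^2), Gamma^q_ij = (E*[ij,q] - F*[ij,p])/(EG - F^2)
Gamma_ppp = 0, Gamma_ppq = 0, Gamma_pqq = 6, Gamma_qpp = 0, Gamma_qpq = -2/15, Gamma_qqq = 0
d^2p/dtau^2 = -(Gamma_ppp*(1)^2 + 2*Gamma_ppq*(1)*(-2) + Gamma_pqq*(-2)^2) = -24
d^2q/dtau^2 = -(Gamma_qpp*(1)^2 + 2*Gamma_qpq*(1)*(-2) + Gamma_qqq*(-2)^2) = -8/15

Answer: Gamma_ppp = 0, Gamma_ppq = 0, Gamma_pqq = 6, Gamma_qpp = 0, Gamma_qpq = -2/15, Gamma_qqq = 0; accelerations (d^2p/dtau^2, d^2q/dtau^2) = (-24, -8/15)


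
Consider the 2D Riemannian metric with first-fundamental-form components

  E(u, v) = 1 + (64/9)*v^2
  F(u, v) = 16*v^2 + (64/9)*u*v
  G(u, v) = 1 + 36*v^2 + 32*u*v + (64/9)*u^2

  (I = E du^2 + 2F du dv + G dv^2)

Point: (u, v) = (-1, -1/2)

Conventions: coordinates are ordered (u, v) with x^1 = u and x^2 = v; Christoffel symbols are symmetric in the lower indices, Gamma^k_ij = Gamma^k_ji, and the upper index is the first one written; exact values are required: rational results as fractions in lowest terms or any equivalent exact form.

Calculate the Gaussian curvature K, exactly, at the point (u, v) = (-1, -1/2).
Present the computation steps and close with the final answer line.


E = 25/9, F = 68/9, G = 298/9, EG - F^2 = 314/9 at the point
E_u = 0, E_v = -64/9, F_u = -32/9, F_v = -208/9, G_u = -272/9, G_v = -68
E_vv = 128/9, F_uv = 64/9, G_uu = 128/9
Evaluate Brioschi's two determinant matrices M1, M2 and divide by (EG - F^2)^2.
M1 = [[-E_vv/2 + F_uv - G_uu/2, E_u/2, F_u - E_v/2], [F_v - G_u/2, E, F], [G_v/2, F, G]] = [[-64/9, 0, 0], [-8, 25/9, 68/9], [-34, 68/9, 298/9]]; det M1 = -20096/81
M2 = [[0, E_v/2, G_u/2], [E_v/2, E, F], [G_u/2, F, G]] = [[0, -32/9, -136/9], [-32/9, 25/9, 68/9], [-136/9, 68/9, 298/9]]; det M2 = -19520/81
det M1 - det M2 = -64/9; K = -64/9 / (314/9)^2 = -144/24649

Answer: K = -144/24649


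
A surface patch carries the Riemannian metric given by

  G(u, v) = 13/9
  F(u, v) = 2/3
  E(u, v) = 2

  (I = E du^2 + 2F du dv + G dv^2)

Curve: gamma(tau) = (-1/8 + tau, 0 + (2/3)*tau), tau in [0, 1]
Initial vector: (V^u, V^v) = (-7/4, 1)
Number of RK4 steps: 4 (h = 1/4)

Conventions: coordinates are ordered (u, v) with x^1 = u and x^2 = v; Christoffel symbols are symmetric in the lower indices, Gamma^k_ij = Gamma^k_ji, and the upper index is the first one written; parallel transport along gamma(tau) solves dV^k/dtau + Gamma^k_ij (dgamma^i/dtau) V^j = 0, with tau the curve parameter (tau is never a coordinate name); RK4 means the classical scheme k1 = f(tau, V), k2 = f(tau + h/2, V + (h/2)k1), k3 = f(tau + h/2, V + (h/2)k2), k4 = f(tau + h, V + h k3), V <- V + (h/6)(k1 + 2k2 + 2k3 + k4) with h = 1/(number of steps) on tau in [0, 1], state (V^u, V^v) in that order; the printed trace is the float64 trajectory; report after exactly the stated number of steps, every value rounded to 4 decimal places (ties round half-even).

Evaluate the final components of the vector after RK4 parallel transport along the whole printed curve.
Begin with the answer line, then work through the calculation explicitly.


Answer: V^u = -1.7500, V^v = 1.0000

gamma'(tau) = (1, 2/3); f(tau, V)^k = -Gamma^k_ij(gamma(tau)) gamma'^i(tau) V^j; h = 1/4; intermediate values shown to 6 dp
curve data and Christoffel symbols at the stage parameters:
  tau = 0.000000: gamma = (-0.125000, 0.000000), gamma' = (1.000000, 0.666667); Gamma_uuu = 0.000000, Gamma_uuv = 0.000000, Gamma_uvv = 0.000000, Gamma_vuu = 0.000000, Gamma_vuv = 0.000000, Gamma_vvv = 0.000000
  tau = 0.125000: gamma = (0.000000, 0.083333), gamma' = (1.000000, 0.666667); Gamma_uuu = 0.000000, Gamma_uuv = 0.000000, Gamma_uvv = 0.000000, Gamma_vuu = 0.000000, Gamma_vuv = 0.000000, Gamma_vvv = 0.000000
  tau = 0.250000: gamma = (0.125000, 0.166667), gamma' = (1.000000, 0.666667); Gamma_uuu = 0.000000, Gamma_uuv = 0.000000, Gamma_uvv = 0.000000, Gamma_vuu = 0.000000, Gamma_vuv = 0.000000, Gamma_vvv = 0.000000
  tau = 0.375000: gamma = (0.250000, 0.250000), gamma' = (1.000000, 0.666667); Gamma_uuu = 0.000000, Gamma_uuv = 0.000000, Gamma_uvv = 0.000000, Gamma_vuu = 0.000000, Gamma_vuv = 0.000000, Gamma_vvv = 0.000000
  tau = 0.500000: gamma = (0.375000, 0.333333), gamma' = (1.000000, 0.666667); Gamma_uuu = 0.000000, Gamma_uuv = 0.000000, Gamma_uvv = 0.000000, Gamma_vuu = 0.000000, Gamma_vuv = 0.000000, Gamma_vvv = 0.000000
  tau = 0.625000: gamma = (0.500000, 0.416667), gamma' = (1.000000, 0.666667); Gamma_uuu = 0.000000, Gamma_uuv = 0.000000, Gamma_uvv = 0.000000, Gamma_vuu = 0.000000, Gamma_vuv = 0.000000, Gamma_vvv = 0.000000
  tau = 0.750000: gamma = (0.625000, 0.500000), gamma' = (1.000000, 0.666667); Gamma_uuu = 0.000000, Gamma_uuv = 0.000000, Gamma_uvv = 0.000000, Gamma_vuu = 0.000000, Gamma_vuv = 0.000000, Gamma_vvv = 0.000000
  tau = 0.875000: gamma = (0.750000, 0.583333), gamma' = (1.000000, 0.666667); Gamma_uuu = 0.000000, Gamma_uuv = 0.000000, Gamma_uvv = 0.000000, Gamma_vuu = 0.000000, Gamma_vuv = 0.000000, Gamma_vvv = 0.000000
  tau = 1.000000: gamma = (0.875000, 0.666667), gamma' = (1.000000, 0.666667); Gamma_uuu = 0.000000, Gamma_uuv = 0.000000, Gamma_uvv = 0.000000, Gamma_vuu = 0.000000, Gamma_vuv = 0.000000, Gamma_vvv = 0.000000
step 0: V^u = -1.7500, V^v = 1.0000
step 1: k1 = (0.000000, 0.000000), k2 = (0.000000, 0.000000), k3 = (0.000000, 0.000000), k4 = (0.000000, 0.000000); V <- V + (h/6)(k1 + 2k2 + 2k3 + k4): V^u = -1.7500, V^v = 1.0000
step 2: k1 = (0.000000, 0.000000), k2 = (0.000000, 0.000000), k3 = (0.000000, 0.000000), k4 = (0.000000, 0.000000); V <- V + (h/6)(k1 + 2k2 + 2k3 + k4): V^u = -1.7500, V^v = 1.0000
step 3: k1 = (0.000000, 0.000000), k2 = (0.000000, 0.000000), k3 = (0.000000, 0.000000), k4 = (0.000000, 0.000000); V <- V + (h/6)(k1 + 2k2 + 2k3 + k4): V^u = -1.7500, V^v = 1.0000
step 4: k1 = (0.000000, 0.000000), k2 = (0.000000, 0.000000), k3 = (0.000000, 0.000000), k4 = (0.000000, 0.000000); V <- V + (h/6)(k1 + 2k2 + 2k3 + k4): V^u = -1.7500, V^v = 1.0000


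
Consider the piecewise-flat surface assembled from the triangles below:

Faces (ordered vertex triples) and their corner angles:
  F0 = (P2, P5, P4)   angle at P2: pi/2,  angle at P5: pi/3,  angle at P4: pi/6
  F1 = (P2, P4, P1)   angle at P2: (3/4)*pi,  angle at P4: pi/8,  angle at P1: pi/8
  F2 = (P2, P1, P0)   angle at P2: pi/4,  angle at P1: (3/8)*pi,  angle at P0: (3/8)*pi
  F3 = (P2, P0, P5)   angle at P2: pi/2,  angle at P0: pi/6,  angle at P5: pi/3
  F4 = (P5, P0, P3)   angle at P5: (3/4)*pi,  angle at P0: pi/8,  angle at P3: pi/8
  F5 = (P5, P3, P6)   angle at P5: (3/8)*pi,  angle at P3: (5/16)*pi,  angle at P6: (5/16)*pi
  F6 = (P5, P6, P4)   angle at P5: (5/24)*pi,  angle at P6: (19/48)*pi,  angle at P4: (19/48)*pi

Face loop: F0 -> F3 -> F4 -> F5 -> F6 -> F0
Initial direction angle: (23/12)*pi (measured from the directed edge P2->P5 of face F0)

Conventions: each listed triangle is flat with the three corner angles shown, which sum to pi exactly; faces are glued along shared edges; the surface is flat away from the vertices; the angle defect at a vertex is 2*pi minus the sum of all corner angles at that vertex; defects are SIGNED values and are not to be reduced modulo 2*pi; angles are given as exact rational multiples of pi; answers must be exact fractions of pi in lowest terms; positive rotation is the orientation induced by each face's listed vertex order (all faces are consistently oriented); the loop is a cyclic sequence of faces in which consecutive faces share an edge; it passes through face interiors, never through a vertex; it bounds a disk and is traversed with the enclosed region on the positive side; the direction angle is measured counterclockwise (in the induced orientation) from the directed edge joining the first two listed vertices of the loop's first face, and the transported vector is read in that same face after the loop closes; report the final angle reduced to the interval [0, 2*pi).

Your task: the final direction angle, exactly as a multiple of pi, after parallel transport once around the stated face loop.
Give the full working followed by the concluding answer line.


enclosed vertex P5: corner angles sum to 2*pi, defect = 2*pi - 2*pi = 0
final direction = starting direction + enclosed defect total, reduced mod 2*pi (induced orientation)
final angle = (23/12)*pi + 0 = (23/12)*pi (mod 2*pi)

Answer: final direction angle = (23/12)*pi


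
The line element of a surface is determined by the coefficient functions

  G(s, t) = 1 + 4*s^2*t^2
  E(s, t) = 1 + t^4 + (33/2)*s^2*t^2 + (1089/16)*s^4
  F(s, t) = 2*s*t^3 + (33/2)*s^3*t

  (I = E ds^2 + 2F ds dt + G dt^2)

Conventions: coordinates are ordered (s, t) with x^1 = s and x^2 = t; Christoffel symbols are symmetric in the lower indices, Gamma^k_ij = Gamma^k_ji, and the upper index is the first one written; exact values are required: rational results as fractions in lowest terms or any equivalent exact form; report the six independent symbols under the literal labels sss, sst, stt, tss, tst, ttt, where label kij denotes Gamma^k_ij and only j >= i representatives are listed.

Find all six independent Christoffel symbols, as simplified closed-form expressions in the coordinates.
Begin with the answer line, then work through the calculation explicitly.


Answer: Gamma_sss = (2178*s^3 + 264*s*t^2)/(1089*s^4 + 328*s^2*t^2 + 16*t^4 + 16), Gamma_sst = (264*s^2*t + 32*t^3)/(1089*s^4 + 328*s^2*t^2 + 16*t^4 + 16), Gamma_stt = (264*s^3 + 32*s*t^2)/(1089*s^4 + 328*s^2*t^2 + 16*t^4 + 16), Gamma_tss = 528*s^2*t/(1089*s^4 + 328*s^2*t^2 + 16*t^4 + 16), Gamma_tst = 64*s*t^2/(1089*s^4 + 328*s^2*t^2 + 16*t^4 + 16), Gamma_ttt = 64*s^2*t/(1089*s^4 + 328*s^2*t^2 + 16*t^4 + 16)

E = 1 + t^4 + (33/2)*s^2*t^2 + (1089/16)*s^4; F = 2*s*t^3 + (33/2)*s^3*t; G = 1 + 4*s^2*t^2
Gamma^k_ij = (1/2) g^{kl} (d_i g_jl + d_j g_il - d_l g_ij), with g^inv = (1/(EG-F^2)) [[G, -F], [-F, E]]
first partials: E_s = 33*s*t^2 + (1089/4)*s^3, E_t = 4*t^3 + 33*s^2*t, F_s = 2*t^3 + (99/2)*s^2*t, F_t = 6*s*t^2 + (33/2)*s^3, G_s = 8*s*t^2, G_t = 8*s^2*t
D = EG - F^2 = 1 + t^4 + (41/2)*s^2*t^2 + (1089/16)*s^4
expanded: Gamma^s_ss = (G E_s - 2F F_s + F E_t)/(2D), Gamma^s_st = (G E_t - F G_s)/(2D), Gamma^s_tt = (2G F_t - G G_s - F G_t)/(2D), Gamma^t_ss = (2E F_s - E E_t - F E_s)/(2D), Gamma^t_st = (E G_s - F E_t)/(2D), Gamma^t_tt = (E G_t - 2F F_t + F G_s)/(2D); substitute and cancel common factors


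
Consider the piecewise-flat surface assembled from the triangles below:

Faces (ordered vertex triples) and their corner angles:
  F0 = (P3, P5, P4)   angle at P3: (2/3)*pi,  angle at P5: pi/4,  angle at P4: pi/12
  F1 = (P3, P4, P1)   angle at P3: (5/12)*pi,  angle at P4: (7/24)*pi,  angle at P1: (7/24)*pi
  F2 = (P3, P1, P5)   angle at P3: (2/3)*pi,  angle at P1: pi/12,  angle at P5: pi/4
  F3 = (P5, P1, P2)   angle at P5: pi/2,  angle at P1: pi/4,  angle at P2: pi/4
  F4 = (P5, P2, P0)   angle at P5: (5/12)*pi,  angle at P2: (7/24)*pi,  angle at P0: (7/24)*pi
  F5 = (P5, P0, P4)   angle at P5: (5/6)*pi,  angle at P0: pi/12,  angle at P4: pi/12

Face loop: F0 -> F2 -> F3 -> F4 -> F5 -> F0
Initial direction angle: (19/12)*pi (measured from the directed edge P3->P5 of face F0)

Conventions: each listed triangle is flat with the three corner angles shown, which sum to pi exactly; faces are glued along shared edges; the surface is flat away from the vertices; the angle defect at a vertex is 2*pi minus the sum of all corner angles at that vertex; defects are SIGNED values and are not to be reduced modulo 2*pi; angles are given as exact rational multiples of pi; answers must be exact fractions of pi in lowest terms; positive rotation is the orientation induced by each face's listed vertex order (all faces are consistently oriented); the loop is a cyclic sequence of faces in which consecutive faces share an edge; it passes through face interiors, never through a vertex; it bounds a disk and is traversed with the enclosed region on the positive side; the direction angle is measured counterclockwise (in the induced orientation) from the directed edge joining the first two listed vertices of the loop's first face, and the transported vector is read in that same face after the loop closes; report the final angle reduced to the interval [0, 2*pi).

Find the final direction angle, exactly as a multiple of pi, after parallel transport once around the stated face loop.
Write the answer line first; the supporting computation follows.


Answer: final direction angle = (4/3)*pi

enclosed vertex P5: corner angles sum to (9/4)*pi, defect = 2*pi - (9/4)*pi = -pi/4
the final direction is the initial angle plus the enclosed defects, taken mod 2*pi in the induced orientation
final angle = (19/12)*pi - pi/4 = (4/3)*pi (mod 2*pi)


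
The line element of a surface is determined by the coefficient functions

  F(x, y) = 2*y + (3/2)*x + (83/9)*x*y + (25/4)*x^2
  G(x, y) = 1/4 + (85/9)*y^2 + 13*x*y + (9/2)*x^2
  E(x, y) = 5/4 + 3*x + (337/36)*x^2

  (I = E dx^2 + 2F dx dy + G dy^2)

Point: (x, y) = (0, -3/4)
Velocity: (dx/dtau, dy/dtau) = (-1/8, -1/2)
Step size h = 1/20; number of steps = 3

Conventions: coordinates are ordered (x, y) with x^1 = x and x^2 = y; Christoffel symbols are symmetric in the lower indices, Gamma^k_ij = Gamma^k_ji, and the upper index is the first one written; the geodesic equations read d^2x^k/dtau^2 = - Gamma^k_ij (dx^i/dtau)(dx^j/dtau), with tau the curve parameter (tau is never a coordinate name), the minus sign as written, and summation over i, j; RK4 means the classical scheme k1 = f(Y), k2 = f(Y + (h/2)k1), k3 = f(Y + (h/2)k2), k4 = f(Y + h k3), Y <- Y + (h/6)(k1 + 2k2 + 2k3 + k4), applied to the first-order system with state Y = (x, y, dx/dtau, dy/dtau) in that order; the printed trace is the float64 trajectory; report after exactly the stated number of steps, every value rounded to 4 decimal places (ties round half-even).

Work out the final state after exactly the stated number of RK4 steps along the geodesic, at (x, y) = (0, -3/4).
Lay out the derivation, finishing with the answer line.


f(Y) = (dx/dtau, dy/dtau, -Gamma^x_ij Y'^i Y'^j, -Gamma^y_ij Y'^i Y'^j) with the Gammas evaluated at the stage position; h = 0.050000; intermediate values shown to 6 dp
step 0: x = 0.0000, y = -0.7500, dx/dtau = -0.1250, dy/dtau = -0.5000
step 1:
  k1: at (x, y) = (0.000000, -0.750000), (dx/dtau, dy/dtau) = (-0.125000, -0.500000); Gamma_xxx = 0.046512, Gamma_xxy = -1.554817, Gamma_xyy = 5.872093, Gamma_yxx = -0.961240, Gamma_yxy = -1.295681, Gamma_yyy = 0.310078; k1 = (-0.125000, -0.500000, -1.274398, 0.099460)
  k2: at (x, y) = (-0.003125, -0.762500), (dx/dtau, dy/dtau) = (-0.156860, -0.497513); Gamma_xxx = 0.018437, Gamma_xxy = -1.532883, Gamma_xyy = 5.968914, Gamma_yxx = -0.960349, Gamma_yxy = -1.261481, Gamma_yyy = 0.307921; k2 = (-0.156860, -0.497513, -1.238625, 0.144305)
  k3: at (x, y) = (-0.003921, -0.762438), (dx/dtau, dy/dtau) = (-0.155966, -0.496392); Gamma_xxx = 0.014025, Gamma_xxy = -1.526428, Gamma_xyy = 5.968369, Gamma_yxx = -0.961968, Gamma_yxy = -1.257609, Gamma_yyy = 0.301897; k3 = (-0.155966, -0.496392, -1.234627, 0.143740)
  k4: at (x, y) = (-0.007798, -0.774820), (dx/dtau, dy/dtau) = (-0.186731, -0.492813); Gamma_xxx = -0.016562, Gamma_xxy = -1.498036, Gamma_xyy = 6.063258, Gamma_yxx = -0.961528, Gamma_yxy = -1.221306, Gamma_yyy = 0.293092; k4 = (-0.186731, -0.492813, -1.196264, 0.187123)
  Y <- Y + (h/6)(k1 + 2k2 + 2k3 + k4): x = -0.0078, y = -0.7748, dx/dtau = -0.1868, dy/dtau = -0.4928
step 2:
  k1: at (x, y) = (-0.007812, -0.774839), (dx/dtau, dy/dtau) = (-0.186810, -0.492811); Gamma_xxx = -0.016647, Gamma_xxy = -1.497933, Gamma_xyy = 6.063400, Gamma_yxx = -0.961539, Gamma_yxy = -1.221217, Gamma_yyy = 0.293024; k1 = (-0.186810, -0.492811, -1.196188, 0.187246)
  k2: at (x, y) = (-0.012482, -0.787159), (dx/dtau, dy/dtau) = (-0.216714, -0.488130); Gamma_xxx = -0.049739, Gamma_xxy = -1.462801, Gamma_xyy = 6.156528, Gamma_yxx = -0.961426, Gamma_yxy = -1.182757, Gamma_yyy = 0.277407; k2 = (-0.216714, -0.488130, -1.155101, 0.229291)
  k3: at (x, y) = (-0.013229, -0.787042), (dx/dtau, dy/dtau) = (-0.215687, -0.487079); Gamma_xxx = -0.053473, Gamma_xxy = -1.456726, Gamma_xyy = 6.155304, Gamma_yxx = -0.962689, Gamma_yxy = -1.179493, Gamma_yyy = 0.271659; k3 = (-0.215687, -0.487079, -1.151755, 0.228163)
  k4: at (x, y) = (-0.018596, -0.799192), (dx/dtau, dy/dtau) = (-0.244397, -0.481403); Gamma_xxx = -0.087869, Gamma_xxy = -1.415689, Gamma_xyy = 6.245370, Gamma_yxx = -0.962396, Gamma_yxy = -1.139978, Gamma_yyy = 0.249874; k4 = (-0.244397, -0.481403, -1.108987, 0.267821)
  Y <- Y + (h/6)(k1 + 2k2 + 2k3 + k4): x = -0.0186, y = -0.7992, dx/dtau = -0.2445, dy/dtau = -0.4814
step 3:
  k1: at (x, y) = (-0.018612, -0.799210), (dx/dtau, dy/dtau) = (-0.244467, -0.481395); Gamma_xxx = -0.087956, Gamma_xxy = -1.415565, Gamma_xyy = 6.245497, Gamma_yxx = -0.962406, Gamma_yxy = -1.139887, Gamma_yyy = 0.249783; k1 = (-0.244467, -0.481395, -1.108898, 0.267928)
  k2: at (x, y) = (-0.024723, -0.811245), (dx/dtau, dy/dtau) = (-0.272190, -0.474696); Gamma_xxx = -0.123681, Gamma_xxy = -1.368333, Gamma_xyy = 6.332647, Gamma_yxx = -0.961864, Gamma_yxy = -1.099245, Gamma_yyy = 0.221654; k2 = (-0.272190, -0.474696, -1.064217, 0.305376)
  k3: at (x, y) = (-0.025416, -0.811078), (dx/dtau, dy/dtau) = (-0.271073, -0.473760); Gamma_xxx = -0.126742, Gamma_xxy = -1.362725, Gamma_xyy = 6.330811, Gamma_yxx = -0.962810, Gamma_yxy = -1.096588, Gamma_yyy = 0.216280; k3 = (-0.271073, -0.473760, -1.061618, 0.303859)
  k4: at (x, y) = (-0.032165, -0.822898), (dx/dtau, dy/dtau) = (-0.297548, -0.466202); Gamma_xxx = -0.162651, Gamma_xxy = -1.310308, Gamma_xyy = 6.413910, Gamma_yxx = -0.961630, Gamma_yxy = -1.055878, Gamma_yyy = 0.182645; k4 = (-0.297548, -0.466202, -1.016100, 0.338378)
  Y <- Y + (h/6)(k1 + 2k2 + 2k3 + k4): x = -0.0322, y = -0.8229, dx/dtau = -0.2976, dy/dtau = -0.4662

Answer: x = -0.0322, y = -0.8229, dx/dtau = -0.2976, dy/dtau = -0.4662


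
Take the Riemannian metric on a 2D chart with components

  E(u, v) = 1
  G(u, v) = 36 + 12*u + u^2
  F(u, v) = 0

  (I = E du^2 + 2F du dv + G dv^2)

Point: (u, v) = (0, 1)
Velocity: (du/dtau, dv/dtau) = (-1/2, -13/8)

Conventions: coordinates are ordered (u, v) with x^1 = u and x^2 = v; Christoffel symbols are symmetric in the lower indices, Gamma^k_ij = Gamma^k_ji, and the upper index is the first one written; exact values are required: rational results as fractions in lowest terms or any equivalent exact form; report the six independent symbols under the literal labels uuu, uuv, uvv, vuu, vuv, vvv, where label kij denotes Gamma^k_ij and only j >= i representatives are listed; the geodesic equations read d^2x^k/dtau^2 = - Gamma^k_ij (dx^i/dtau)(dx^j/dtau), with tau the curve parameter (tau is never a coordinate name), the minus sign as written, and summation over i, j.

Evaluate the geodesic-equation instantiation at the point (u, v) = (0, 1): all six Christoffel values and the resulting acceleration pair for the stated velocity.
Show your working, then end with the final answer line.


E = 1, F = 0, G = 36 at the point
E_u = 0, E_v = 0, F_u = 0, F_v = 0, G_u = 12, G_v = 0
EG - F^2 = 36;  g^inv = (1/36) * [[36, 0], [0, 1]]
first-kind symbols [ij,l] = (1/2)(d_i g_jl + d_j g_il - d_l g_ij): [uu,u] = E_u/2 = 0, [uu,v] = F_u - E_v/2 = 0, [uv,u] = E_v/2 = 0, [uv,v] = G_u/2 = 6, [vv,u] = F_v - G_u/2 = -6, [vv,v] = G_v/2 = 0
Gamma^u_ij = (G*[ij,u] - F*[ij,v])/(EG - F^2), Gamma^v_ij = (E*[ij,v] - F*[ij,u])/(EG - F^2)
Gamma_uuu = 0, Gamma_uuv = 0, Gamma_uvv = -6, Gamma_vuu = 0, Gamma_vuv = 1/6, Gamma_vvv = 0
d^2u/dtau^2 = -(Gamma_uuu*(-1/2)^2 + 2*Gamma_uuv*(-1/2)*(-13/8) + Gamma_uvv*(-13/8)^2) = 507/32
d^2v/dtau^2 = -(Gamma_vuu*(-1/2)^2 + 2*Gamma_vuv*(-1/2)*(-13/8) + Gamma_vvv*(-13/8)^2) = -13/48

Answer: Gamma_uuu = 0, Gamma_uuv = 0, Gamma_uvv = -6, Gamma_vuu = 0, Gamma_vuv = 1/6, Gamma_vvv = 0; accelerations (d^2u/dtau^2, d^2v/dtau^2) = (507/32, -13/48)


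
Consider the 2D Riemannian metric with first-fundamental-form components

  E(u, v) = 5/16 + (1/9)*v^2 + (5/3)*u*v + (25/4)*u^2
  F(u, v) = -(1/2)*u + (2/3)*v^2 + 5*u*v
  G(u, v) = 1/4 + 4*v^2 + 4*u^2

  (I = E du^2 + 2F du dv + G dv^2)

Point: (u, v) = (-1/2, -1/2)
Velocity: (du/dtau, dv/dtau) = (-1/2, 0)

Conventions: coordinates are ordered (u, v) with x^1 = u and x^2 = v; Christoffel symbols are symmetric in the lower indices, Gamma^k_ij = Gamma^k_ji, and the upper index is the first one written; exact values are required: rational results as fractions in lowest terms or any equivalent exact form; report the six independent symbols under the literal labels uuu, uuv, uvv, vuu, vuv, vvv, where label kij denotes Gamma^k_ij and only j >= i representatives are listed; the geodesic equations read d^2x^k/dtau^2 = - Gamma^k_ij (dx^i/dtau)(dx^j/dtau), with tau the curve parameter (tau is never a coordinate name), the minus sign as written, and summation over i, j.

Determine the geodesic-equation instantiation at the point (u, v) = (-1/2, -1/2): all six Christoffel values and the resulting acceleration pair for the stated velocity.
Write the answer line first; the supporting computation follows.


Answer: Gamma_uuu = -3245/2109, Gamma_uuv = 654/703, Gamma_uvv = 204/703, Gamma_vuu = 103/6327, Gamma_vuv = -3328/2109, Gamma_vvv = -776/703; accelerations (d^2u/dtau^2, d^2v/dtau^2) = (3245/8436, -103/25308)

E = 167/72, F = 5/3, G = 9/4 at the point
E_u = -85/12, E_v = -17/18, F_u = -3, F_v = -19/6, G_u = -4, G_v = -4
EG - F^2 = 703/288;  g^inv = (288/703) * [[9/4, -5/3], [-5/3, 167/72]]
first-kind symbols [ij,l] = (1/2)(d_i g_jl + d_j g_il - d_l g_ij): [uu,u] = E_u/2 = -85/24, [uu,v] = F_u - E_v/2 = -91/36, [uv,u] = E_v/2 = -17/36, [uv,v] = G_u/2 = -2, [vv,u] = F_v - G_u/2 = -7/6, [vv,v] = G_v/2 = -2
Gamma^u_ij = (G*[ij,u] - F*[ij,v])/(EG - F^2), Gamma^v_ij = (E*[ij,v] - F*[ij,u])/(EG - F^2)
Gamma_uuu = -3245/2109, Gamma_uuv = 654/703, Gamma_uvv = 204/703, Gamma_vuu = 103/6327, Gamma_vuv = -3328/2109, Gamma_vvv = -776/703
d^2u/dtau^2 = -(Gamma_uuu*(-1/2)^2 + 2*Gamma_uuv*(-1/2)*(0) + Gamma_uvv*(0)^2) = 3245/8436
d^2v/dtau^2 = -(Gamma_vuu*(-1/2)^2 + 2*Gamma_vuv*(-1/2)*(0) + Gamma_vvv*(0)^2) = -103/25308
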